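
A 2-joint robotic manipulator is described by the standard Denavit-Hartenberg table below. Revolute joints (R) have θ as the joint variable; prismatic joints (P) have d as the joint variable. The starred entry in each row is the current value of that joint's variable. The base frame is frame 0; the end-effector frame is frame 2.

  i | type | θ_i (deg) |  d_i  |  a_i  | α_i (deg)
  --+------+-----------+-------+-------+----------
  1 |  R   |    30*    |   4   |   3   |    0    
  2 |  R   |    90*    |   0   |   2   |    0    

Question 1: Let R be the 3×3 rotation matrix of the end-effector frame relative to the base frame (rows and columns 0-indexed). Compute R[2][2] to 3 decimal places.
1.000

End-effector z-axis (col 2 of R) = (0.0000,0.0000,1.0000)
R[2][2] = 1.0000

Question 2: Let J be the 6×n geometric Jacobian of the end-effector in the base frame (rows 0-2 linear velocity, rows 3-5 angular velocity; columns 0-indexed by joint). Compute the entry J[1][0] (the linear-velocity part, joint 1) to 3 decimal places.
1.598

axis z_0 = ẑ; lever o_n−o_0 = (1.5981,3.2321,4.0000)
cross product → J_v[:, 0] = (-3.2321,1.5981,0.0000)
J_ω[:, 0] = z_0
entry J[1][0] = 1.5981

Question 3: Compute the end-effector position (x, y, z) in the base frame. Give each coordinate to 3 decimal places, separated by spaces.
after link 1: o_1 = (2.5981, 1.5000, 4.0000)
after link 2: o_2 = (1.5981, 3.2321, 4.0000)

1.598 3.232 4.000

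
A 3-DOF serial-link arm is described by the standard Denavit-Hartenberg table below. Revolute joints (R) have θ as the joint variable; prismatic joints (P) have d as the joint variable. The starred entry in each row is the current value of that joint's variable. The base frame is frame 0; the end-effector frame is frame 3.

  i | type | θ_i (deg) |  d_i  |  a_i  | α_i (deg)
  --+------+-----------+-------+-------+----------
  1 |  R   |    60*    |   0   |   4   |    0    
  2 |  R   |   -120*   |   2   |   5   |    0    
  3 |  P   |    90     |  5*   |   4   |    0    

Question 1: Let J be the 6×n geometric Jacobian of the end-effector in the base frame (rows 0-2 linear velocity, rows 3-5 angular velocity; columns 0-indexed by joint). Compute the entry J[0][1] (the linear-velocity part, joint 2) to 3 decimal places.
2.330

axis z_1 = (0.0000,0.0000,1.0000); lever o_n−o_1 = (5.9641,-2.3301,7.0000)
cross product → J_v[:, 1] = (2.3301,5.9641,-0.0000)
J_ω[:, 1] = z_1
entry J[0][1] = 2.3301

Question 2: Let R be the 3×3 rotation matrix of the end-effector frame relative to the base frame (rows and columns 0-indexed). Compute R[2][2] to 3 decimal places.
End-effector z-axis (col 2 of R) = (0.0000,0.0000,1.0000)
R[2][2] = 1.0000

1.000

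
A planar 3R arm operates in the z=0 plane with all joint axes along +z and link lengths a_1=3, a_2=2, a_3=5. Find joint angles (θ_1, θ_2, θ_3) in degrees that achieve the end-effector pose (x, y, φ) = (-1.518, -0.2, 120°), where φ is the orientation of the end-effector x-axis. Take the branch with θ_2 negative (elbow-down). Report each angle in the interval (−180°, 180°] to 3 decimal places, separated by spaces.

wrist centre = target − a_3·(cos φ, sin φ) = (0.9820, -4.5301)
cos θ_2 = (21.4864−3²−2²)/(2·3·2) = 0.7072; θ_2 = -44.9926° (elbow-down)
β = atan2(-4.5301,0.9820) = -77.7692°; ψ = atan2(-1.4140,4.4144) = -17.7614°
θ_1 = β − ψ = -60.0077°
θ_3 = φ − θ_1 − θ_2 = -134.9997° (wrapped to (-180°,180°])

-60.008 -44.993 -135.000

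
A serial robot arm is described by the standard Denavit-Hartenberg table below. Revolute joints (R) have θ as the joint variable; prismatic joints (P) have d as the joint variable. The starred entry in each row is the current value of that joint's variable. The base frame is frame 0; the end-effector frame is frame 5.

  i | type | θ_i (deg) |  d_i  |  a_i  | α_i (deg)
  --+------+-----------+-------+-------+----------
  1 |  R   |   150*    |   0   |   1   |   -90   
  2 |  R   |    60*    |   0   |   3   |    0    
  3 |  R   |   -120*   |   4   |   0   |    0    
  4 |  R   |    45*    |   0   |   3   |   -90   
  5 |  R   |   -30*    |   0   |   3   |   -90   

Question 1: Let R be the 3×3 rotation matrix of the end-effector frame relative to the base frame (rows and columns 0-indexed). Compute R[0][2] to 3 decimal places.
End-effector z-axis (col 2 of R) = (0.0148,0.9915,0.1294)
R[0][2] = 0.0148

0.015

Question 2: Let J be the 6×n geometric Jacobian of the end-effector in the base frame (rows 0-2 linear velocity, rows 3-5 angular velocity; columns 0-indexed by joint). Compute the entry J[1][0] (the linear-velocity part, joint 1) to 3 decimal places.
axis z_0 = ẑ; lever o_n−o_0 = (-9.5979,-0.8095,-1.1492)
cross product → J_v[:, 0] = (0.8095,-9.5979,0.0000)
J_ω[:, 0] = z_0
entry J[1][0] = -9.5979

-9.598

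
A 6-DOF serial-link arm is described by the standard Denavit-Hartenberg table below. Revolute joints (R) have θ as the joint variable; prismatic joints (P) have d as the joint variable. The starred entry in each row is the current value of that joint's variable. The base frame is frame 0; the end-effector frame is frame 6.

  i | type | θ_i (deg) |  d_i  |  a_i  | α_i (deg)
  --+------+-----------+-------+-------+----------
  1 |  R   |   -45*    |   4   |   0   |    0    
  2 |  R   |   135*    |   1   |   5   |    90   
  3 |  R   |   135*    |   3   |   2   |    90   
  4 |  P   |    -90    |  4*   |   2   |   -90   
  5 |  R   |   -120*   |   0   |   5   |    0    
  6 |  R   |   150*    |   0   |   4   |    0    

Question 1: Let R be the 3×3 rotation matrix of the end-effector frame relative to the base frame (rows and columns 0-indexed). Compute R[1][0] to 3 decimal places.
End-effector x-axis (col 0 of R) = (-0.8660,-0.3536,-0.3536)
R[1][0] = -0.3536

-0.354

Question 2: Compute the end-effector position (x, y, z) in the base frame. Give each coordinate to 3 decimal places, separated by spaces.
0.036 8.062 10.890

after link 1: o_1 = (0.0000, 0.0000, 4.0000)
after link 2: o_2 = (0.0000, 5.0000, 5.0000)
after link 3: o_3 = (3.0000, 3.5858, 6.4142)
after link 4: o_4 = (1.0000, 6.4142, 9.2426)
after link 5: o_5 = (3.5000, 9.4761, 12.3045)
after link 6: o_6 = (0.0359, 8.0619, 10.8903)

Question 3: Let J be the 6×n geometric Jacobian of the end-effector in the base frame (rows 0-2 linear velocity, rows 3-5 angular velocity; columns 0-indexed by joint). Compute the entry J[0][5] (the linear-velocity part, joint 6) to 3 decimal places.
2.000

axis z_5 = (0.0000,-0.7071,0.7071); lever o_n−o_5 = (-3.4641,-1.4142,-1.4142)
cross product → J_v[:, 5] = (2.0000,-2.4495,-2.4495)
J_ω[:, 5] = z_5
entry J[0][5] = 2.0000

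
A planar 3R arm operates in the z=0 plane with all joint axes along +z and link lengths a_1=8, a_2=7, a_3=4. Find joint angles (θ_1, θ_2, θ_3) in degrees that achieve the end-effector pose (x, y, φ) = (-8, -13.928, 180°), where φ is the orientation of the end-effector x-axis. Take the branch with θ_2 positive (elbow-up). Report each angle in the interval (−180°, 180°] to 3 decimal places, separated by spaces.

wrist centre = target − a_3·(cos φ, sin φ) = (-4.0000, -13.9280)
cos θ_2 = (209.9892−8²−7²)/(2·8·7) = 0.8660; θ_2 = 30.0058° (elbow-up)
β = atan2(-13.9280,-4.0000) = -106.0236°; ψ = atan2(3.5006,14.0618) = 13.9793°
θ_1 = β − ψ = -120.0029°
θ_3 = φ − θ_1 − θ_2 = -90.0029° (wrapped to (-180°,180°])

-120.003 30.006 -90.003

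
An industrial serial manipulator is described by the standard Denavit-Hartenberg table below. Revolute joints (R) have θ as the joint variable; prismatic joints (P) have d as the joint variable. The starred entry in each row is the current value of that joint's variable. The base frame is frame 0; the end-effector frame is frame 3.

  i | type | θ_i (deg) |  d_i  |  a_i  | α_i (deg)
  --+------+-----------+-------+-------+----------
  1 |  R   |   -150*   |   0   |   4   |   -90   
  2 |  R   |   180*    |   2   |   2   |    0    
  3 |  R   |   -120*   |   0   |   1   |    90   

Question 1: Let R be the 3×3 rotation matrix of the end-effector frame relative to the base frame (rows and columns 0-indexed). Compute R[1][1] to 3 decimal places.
End-effector y-axis (col 1 of R) = (0.5000,-0.8660,0.0000)
R[1][1] = -0.8660

-0.866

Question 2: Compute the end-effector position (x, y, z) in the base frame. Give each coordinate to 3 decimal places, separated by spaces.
-1.165 -2.982 -0.866

after link 1: o_1 = (-3.4641, -2.0000, 0.0000)
after link 2: o_2 = (-0.7321, -2.7321, -0.0000)
after link 3: o_3 = (-1.1651, -2.9821, -0.8660)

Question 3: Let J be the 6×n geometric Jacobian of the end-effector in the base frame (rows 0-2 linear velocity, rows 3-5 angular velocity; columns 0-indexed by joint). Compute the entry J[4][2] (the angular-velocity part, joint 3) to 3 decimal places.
-0.866

axis z_2 = (0.5000,-0.8660,0.0000); lever o_n−o_2 = (-0.4330,-0.2500,-0.8660)
cross product → J_v[:, 2] = (0.7500,0.4330,-0.5000)
J_ω[:, 2] = z_2
entry J[4][2] = -0.8660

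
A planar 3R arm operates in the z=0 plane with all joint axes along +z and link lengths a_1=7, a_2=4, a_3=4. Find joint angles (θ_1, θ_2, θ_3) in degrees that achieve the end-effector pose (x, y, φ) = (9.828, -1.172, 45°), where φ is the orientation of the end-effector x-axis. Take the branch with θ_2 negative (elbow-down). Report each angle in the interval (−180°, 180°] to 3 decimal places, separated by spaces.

-0.003 -90.003 135.006

wrist centre = target − a_3·(cos φ, sin φ) = (6.9996, -4.0004)
cos θ_2 = (64.9974−7²−4²)/(2·7·4) = -0.0000; θ_2 = -90.0026° (elbow-down)
β = atan2(-4.0004,6.9996) = -29.7490°; ψ = atan2(-4.0000,6.9998) = -29.7455°
θ_1 = β − ψ = -0.0035°
θ_3 = φ − θ_1 − θ_2 = 135.0061° (wrapped to (-180°,180°])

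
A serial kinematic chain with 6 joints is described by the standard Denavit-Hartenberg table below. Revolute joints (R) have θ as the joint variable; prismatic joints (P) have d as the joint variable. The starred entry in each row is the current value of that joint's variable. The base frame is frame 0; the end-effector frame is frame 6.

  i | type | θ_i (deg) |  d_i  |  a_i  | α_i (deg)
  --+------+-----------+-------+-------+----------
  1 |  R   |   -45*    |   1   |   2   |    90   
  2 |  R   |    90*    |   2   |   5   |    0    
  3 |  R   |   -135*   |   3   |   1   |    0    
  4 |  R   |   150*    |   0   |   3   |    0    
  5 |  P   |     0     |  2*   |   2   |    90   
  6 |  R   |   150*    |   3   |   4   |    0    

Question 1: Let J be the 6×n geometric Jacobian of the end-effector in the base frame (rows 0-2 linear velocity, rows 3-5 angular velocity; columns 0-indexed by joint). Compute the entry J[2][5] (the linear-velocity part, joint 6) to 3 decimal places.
axis z_5 = (0.6830,-0.6830,0.2588); lever o_n−o_5 = (1.2688,-4.0972,-2.5696)
cross product → J_v[:, 5] = (2.8155,2.0835,-1.9319)
J_ω[:, 5] = z_5
entry J[2][5] = -1.9319

-1.932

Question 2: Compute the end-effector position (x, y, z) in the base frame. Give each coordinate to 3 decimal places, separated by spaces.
-2.682 -10.046 7.553

after link 1: o_1 = (1.4142, -1.4142, 1.0000)
after link 2: o_2 = (0.0000, -2.8284, 6.0000)
after link 3: o_3 = (-1.6213, -5.4497, 5.2929)
after link 4: o_4 = (-2.1704, -4.9007, 8.1907)
after link 5: o_5 = (-3.9506, -5.9489, 10.1225)
after link 6: o_6 = (-2.6818, -10.0461, 7.5529)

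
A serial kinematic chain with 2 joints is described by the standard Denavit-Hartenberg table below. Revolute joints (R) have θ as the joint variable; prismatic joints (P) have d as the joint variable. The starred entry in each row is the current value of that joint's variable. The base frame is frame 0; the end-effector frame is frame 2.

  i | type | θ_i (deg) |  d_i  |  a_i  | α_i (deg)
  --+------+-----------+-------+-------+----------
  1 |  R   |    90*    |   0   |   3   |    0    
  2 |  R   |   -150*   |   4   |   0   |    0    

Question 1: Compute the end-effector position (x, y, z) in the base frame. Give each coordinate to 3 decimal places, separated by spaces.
0.000 3.000 4.000

after link 1: o_1 = (0.0000, 3.0000, 0.0000)
after link 2: o_2 = (0.0000, 3.0000, 4.0000)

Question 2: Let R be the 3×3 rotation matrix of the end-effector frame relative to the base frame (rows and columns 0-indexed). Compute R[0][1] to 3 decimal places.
End-effector y-axis (col 1 of R) = (0.8660,0.5000,0.0000)
R[0][1] = 0.8660

0.866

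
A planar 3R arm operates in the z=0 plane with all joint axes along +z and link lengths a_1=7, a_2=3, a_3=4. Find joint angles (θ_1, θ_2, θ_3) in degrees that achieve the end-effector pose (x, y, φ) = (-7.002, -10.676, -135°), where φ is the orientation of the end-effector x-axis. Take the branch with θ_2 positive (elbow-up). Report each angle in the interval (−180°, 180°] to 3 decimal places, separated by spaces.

-135.000 59.995 -59.995

wrist centre = target − a_3·(cos φ, sin φ) = (-4.1736, -7.8476)
cos θ_2 = (79.0031−7²−3²)/(2·7·3) = 0.5001; θ_2 = 59.9951° (elbow-up)
β = atan2(-7.8476,-4.1736) = -118.0054°; ψ = atan2(2.5979,8.5002) = 16.9949°
θ_1 = β − ψ = -135.0003°
θ_3 = φ − θ_1 − θ_2 = -59.9948° (wrapped to (-180°,180°])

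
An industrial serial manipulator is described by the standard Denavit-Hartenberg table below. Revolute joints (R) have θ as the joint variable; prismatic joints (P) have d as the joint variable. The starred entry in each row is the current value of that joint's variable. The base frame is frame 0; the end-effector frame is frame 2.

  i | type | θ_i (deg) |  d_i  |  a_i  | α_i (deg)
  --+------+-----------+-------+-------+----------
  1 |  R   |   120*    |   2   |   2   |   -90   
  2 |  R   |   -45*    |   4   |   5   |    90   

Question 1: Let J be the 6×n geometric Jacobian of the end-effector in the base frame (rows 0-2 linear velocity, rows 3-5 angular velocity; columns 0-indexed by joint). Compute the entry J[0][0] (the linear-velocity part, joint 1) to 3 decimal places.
axis z_0 = ẑ; lever o_n−o_0 = (-6.2319,2.7939,5.5355)
cross product → J_v[:, 0] = (-2.7939,-6.2319,0.0000)
J_ω[:, 0] = z_0
entry J[0][0] = -2.7939

-2.794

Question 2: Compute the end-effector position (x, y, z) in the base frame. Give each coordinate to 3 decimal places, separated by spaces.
after link 1: o_1 = (-1.0000, 1.7321, 2.0000)
after link 2: o_2 = (-6.2319, 2.7939, 5.5355)

-6.232 2.794 5.536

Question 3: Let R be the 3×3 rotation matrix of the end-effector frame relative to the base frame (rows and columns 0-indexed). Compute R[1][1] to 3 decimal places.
-0.500

End-effector y-axis (col 1 of R) = (-0.8660,-0.5000,0.0000)
R[1][1] = -0.5000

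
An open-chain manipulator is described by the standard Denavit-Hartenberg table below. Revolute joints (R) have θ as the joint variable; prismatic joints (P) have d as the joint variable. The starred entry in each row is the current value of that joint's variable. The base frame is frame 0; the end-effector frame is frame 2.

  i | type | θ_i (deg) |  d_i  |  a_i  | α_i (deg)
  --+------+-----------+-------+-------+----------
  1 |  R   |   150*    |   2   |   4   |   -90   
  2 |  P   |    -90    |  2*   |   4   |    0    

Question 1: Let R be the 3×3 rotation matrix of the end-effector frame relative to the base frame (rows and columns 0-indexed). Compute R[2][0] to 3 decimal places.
End-effector x-axis (col 0 of R) = (-0.0000,0.0000,1.0000)
R[2][0] = 1.0000

1.000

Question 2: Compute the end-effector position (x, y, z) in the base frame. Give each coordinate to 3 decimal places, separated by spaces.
-4.464 0.268 6.000

after link 1: o_1 = (-3.4641, 2.0000, 2.0000)
after link 2: o_2 = (-4.4641, 0.2679, 6.0000)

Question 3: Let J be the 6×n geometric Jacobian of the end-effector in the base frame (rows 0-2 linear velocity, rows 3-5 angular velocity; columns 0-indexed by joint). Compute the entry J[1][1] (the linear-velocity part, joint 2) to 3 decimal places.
-0.866

prismatic axis z_1 = (-0.5000,-0.8660,0.0000)
J_v[:, 1] = z_1; J_ω[:, 1] = (0,0,0)
entry J[1][1] = -0.8660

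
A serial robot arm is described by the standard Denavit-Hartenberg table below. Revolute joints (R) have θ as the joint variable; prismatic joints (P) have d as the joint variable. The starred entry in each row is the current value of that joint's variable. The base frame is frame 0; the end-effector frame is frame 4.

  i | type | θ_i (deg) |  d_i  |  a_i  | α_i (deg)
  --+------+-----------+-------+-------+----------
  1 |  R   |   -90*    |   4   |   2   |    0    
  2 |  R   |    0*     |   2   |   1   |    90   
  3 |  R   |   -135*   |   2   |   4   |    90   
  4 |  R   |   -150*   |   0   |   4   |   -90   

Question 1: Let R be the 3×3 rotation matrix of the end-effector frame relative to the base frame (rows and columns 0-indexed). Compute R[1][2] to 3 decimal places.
0.354

End-effector z-axis (col 2 of R) = (0.8660,0.3536,-0.3536)
R[1][2] = 0.3536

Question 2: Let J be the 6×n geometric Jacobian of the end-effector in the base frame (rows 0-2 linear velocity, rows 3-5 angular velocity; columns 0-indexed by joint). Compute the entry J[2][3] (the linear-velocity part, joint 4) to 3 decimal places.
-1.414

axis z_3 = (-0.0000,0.7071,0.7071); lever o_n−o_3 = (2.0000,-2.4495,2.4495)
cross product → J_v[:, 3] = (3.4641,1.4142,-1.4142)
J_ω[:, 3] = z_3
entry J[2][3] = -1.4142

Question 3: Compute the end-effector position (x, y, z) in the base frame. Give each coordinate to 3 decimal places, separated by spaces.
after link 1: o_1 = (0.0000, -2.0000, 4.0000)
after link 2: o_2 = (0.0000, -3.0000, 6.0000)
after link 3: o_3 = (-2.0000, -0.1716, 3.1716)
after link 4: o_4 = (0.0000, -2.6211, 5.6211)

0.000 -2.621 5.621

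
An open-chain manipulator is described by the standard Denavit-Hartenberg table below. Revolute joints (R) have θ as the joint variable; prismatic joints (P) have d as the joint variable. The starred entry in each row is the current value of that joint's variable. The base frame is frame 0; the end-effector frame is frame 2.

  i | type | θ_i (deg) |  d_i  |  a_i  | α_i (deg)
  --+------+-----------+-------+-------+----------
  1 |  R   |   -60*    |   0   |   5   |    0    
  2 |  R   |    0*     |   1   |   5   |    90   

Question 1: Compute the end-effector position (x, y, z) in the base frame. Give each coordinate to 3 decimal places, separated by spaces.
after link 1: o_1 = (2.5000, -4.3301, 0.0000)
after link 2: o_2 = (5.0000, -8.6603, 1.0000)

5.000 -8.660 1.000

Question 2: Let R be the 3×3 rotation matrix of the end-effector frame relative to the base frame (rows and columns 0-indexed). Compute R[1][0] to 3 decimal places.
-0.866

End-effector x-axis (col 0 of R) = (0.5000,-0.8660,0.0000)
R[1][0] = -0.8660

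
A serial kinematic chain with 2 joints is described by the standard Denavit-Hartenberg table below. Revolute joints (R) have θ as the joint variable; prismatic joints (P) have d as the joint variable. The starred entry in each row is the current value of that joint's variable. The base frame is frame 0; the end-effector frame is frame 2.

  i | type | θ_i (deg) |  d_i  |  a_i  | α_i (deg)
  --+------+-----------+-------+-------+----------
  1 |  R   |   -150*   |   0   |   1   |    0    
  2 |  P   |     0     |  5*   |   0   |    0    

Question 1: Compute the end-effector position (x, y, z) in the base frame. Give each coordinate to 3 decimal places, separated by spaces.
after link 1: o_1 = (-0.8660, -0.5000, 0.0000)
after link 2: o_2 = (-0.8660, -0.5000, 5.0000)

-0.866 -0.500 5.000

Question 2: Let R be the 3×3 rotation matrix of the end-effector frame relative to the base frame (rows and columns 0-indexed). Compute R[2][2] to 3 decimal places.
1.000

End-effector z-axis (col 2 of R) = (0.0000,0.0000,1.0000)
R[2][2] = 1.0000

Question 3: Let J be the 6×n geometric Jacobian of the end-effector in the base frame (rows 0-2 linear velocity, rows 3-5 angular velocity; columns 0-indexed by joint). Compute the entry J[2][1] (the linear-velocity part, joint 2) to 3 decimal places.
prismatic axis z_1 = (0.0000,0.0000,1.0000)
J_v[:, 1] = z_1; J_ω[:, 1] = (0,0,0)
entry J[2][1] = 1.0000

1.000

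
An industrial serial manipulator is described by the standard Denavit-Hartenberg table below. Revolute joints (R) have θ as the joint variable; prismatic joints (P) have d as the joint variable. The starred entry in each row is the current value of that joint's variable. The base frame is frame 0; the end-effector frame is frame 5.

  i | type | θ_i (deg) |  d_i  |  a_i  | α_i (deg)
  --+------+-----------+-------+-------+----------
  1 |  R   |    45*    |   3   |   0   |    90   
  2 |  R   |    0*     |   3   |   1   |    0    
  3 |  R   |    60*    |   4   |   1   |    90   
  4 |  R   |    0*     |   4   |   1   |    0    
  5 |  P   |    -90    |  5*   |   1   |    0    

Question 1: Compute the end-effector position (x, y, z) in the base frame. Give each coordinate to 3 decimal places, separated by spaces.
11.168 2.683 0.232

after link 1: o_1 = (0.0000, 0.0000, 3.0000)
after link 2: o_2 = (2.8284, -1.4142, 3.0000)
after link 3: o_3 = (6.0104, -3.8891, 3.8660)
after link 4: o_4 = (8.8135, -1.0860, 2.7321)
after link 5: o_5 = (11.1682, 2.6829, 0.2321)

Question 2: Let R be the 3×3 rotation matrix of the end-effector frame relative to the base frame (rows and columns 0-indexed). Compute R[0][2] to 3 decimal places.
0.612

End-effector z-axis (col 2 of R) = (0.6124,0.6124,-0.5000)
R[0][2] = 0.6124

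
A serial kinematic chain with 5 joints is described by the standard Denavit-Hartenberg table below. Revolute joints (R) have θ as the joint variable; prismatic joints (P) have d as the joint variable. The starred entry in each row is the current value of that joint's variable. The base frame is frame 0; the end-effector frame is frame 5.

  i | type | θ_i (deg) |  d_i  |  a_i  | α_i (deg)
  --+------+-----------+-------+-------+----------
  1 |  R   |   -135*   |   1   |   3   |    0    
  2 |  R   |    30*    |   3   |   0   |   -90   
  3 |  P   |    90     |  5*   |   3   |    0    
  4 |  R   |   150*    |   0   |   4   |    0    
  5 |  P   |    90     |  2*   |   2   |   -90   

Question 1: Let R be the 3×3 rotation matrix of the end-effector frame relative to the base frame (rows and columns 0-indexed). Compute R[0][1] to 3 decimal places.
End-effector y-axis (col 1 of R) = (-0.9659,0.2588,-0.0000)
R[0][1] = -0.9659

-0.966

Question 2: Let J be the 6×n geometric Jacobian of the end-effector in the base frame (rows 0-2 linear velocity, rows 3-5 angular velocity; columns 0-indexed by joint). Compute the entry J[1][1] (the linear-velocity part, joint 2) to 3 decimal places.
axis z_1 = (0.0000,0.0000,1.0000); lever o_n−o_1 = (6.8308,-1.5529,4.4641)
cross product → J_v[:, 1] = (1.5529,6.8308,-0.0000)
J_ω[:, 1] = z_1
entry J[1][1] = 6.8308

6.831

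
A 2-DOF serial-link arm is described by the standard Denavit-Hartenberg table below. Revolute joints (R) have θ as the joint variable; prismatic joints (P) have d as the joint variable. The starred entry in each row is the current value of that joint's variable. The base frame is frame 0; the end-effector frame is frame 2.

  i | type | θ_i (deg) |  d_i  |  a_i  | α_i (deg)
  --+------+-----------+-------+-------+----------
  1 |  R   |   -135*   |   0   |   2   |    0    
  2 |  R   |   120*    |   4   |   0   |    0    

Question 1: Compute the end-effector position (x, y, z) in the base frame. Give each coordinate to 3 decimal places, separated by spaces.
after link 1: o_1 = (-1.4142, -1.4142, 0.0000)
after link 2: o_2 = (-1.4142, -1.4142, 4.0000)

-1.414 -1.414 4.000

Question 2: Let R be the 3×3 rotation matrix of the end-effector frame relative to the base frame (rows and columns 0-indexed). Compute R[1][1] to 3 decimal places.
0.966

End-effector y-axis (col 1 of R) = (0.2588,0.9659,0.0000)
R[1][1] = 0.9659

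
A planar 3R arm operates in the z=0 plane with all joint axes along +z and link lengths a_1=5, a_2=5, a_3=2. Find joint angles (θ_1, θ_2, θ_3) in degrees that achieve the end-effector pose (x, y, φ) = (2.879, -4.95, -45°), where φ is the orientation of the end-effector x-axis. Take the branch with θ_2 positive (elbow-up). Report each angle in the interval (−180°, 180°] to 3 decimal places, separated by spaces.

-134.995 134.996 -45.001

wrist centre = target − a_3·(cos φ, sin φ) = (1.4648, -3.5358)
cos θ_2 = (14.6474−5²−5²)/(2·5·5) = -0.7071; θ_2 = 134.9956° (elbow-up)
β = atan2(-3.5358,1.4648) = -67.4970°; ψ = atan2(3.5358,1.4647) = 67.4978°
θ_1 = β − ψ = -134.9948°
θ_3 = φ − θ_1 − θ_2 = -45.0008° (wrapped to (-180°,180°])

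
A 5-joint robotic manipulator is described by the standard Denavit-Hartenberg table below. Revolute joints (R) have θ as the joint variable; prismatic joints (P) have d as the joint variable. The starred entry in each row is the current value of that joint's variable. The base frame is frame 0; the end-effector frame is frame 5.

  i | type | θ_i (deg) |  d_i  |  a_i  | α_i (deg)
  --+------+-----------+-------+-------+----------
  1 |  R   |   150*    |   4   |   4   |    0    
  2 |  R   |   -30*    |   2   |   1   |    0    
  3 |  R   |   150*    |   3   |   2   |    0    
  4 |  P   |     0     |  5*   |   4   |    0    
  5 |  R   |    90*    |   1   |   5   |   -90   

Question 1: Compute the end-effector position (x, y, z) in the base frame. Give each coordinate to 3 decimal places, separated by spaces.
1.036 -3.134 15.000

after link 1: o_1 = (-3.4641, 2.0000, 4.0000)
after link 2: o_2 = (-3.9641, 2.8660, 6.0000)
after link 3: o_3 = (-3.9641, 0.8660, 9.0000)
after link 4: o_4 = (-3.9641, -3.1340, 14.0000)
after link 5: o_5 = (1.0359, -3.1340, 15.0000)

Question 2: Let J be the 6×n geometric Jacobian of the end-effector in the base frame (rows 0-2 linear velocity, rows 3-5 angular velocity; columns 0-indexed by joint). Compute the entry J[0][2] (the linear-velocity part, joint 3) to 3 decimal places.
axis z_2 = (0.0000,0.0000,1.0000); lever o_n−o_2 = (5.0000,-6.0000,9.0000)
cross product → J_v[:, 2] = (6.0000,5.0000,-0.0000)
J_ω[:, 2] = z_2
entry J[0][2] = 6.0000

6.000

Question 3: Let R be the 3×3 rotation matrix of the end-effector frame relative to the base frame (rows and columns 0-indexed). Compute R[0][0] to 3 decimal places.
1.000

End-effector x-axis (col 0 of R) = (1.0000,0.0000,0.0000)
R[0][0] = 1.0000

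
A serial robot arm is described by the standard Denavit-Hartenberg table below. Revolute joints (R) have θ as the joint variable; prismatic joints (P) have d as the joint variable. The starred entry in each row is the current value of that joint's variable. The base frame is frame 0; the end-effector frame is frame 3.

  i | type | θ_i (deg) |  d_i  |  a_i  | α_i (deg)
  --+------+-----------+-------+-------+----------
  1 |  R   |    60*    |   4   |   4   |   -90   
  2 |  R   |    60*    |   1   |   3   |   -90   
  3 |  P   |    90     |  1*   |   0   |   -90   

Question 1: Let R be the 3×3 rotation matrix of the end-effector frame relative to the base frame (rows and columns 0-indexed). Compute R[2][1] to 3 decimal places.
0.500

End-effector y-axis (col 1 of R) = (0.4330,0.7500,0.5000)
R[2][1] = 0.5000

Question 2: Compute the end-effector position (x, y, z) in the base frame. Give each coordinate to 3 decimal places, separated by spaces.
1.451 4.513 0.902

after link 1: o_1 = (2.0000, 3.4641, 4.0000)
after link 2: o_2 = (1.8840, 5.2631, 1.4019)
after link 3: o_3 = (1.4510, 4.5131, 0.9019)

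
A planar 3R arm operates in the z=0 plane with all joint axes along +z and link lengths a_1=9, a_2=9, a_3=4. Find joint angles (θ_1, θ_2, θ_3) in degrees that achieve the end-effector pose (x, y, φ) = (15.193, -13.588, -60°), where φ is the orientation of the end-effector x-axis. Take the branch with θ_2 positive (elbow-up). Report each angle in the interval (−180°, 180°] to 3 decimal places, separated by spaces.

wrist centre = target − a_3·(cos φ, sin φ) = (13.1930, -10.1239)
cos θ_2 = (276.5486−9²−9²)/(2·9·9) = 0.7071; θ_2 = 45.0014° (elbow-up)
β = atan2(-10.1239,13.1930) = -37.5015°; ψ = atan2(6.3641,15.3638) = 22.5007°
θ_1 = β − ψ = -60.0022°
θ_3 = φ − θ_1 − θ_2 = -44.9992° (wrapped to (-180°,180°])

-60.002 45.001 -44.999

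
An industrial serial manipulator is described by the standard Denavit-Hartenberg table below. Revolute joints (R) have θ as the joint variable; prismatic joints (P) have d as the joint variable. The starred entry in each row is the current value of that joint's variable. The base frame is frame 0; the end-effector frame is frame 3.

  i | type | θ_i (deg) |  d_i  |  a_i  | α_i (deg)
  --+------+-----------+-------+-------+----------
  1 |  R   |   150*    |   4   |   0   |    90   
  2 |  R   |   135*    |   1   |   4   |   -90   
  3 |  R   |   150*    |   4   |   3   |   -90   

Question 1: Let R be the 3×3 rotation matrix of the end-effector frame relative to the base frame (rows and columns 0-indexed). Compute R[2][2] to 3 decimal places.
-0.354

End-effector z-axis (col 2 of R) = (0.1268,0.9268,-0.3536)
R[2][2] = -0.3536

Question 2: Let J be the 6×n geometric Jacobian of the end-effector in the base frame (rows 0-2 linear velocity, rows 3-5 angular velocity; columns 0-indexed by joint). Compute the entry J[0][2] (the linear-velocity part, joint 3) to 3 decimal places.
axis z_2 = (0.6124,-0.3536,-0.7071); lever o_n−o_2 = (0.1085,-1.7947,-4.6655)
cross product → J_v[:, 2] = (0.3805,2.7803,-1.0607)
J_ω[:, 2] = z_2
entry J[0][2] = 0.3805

0.380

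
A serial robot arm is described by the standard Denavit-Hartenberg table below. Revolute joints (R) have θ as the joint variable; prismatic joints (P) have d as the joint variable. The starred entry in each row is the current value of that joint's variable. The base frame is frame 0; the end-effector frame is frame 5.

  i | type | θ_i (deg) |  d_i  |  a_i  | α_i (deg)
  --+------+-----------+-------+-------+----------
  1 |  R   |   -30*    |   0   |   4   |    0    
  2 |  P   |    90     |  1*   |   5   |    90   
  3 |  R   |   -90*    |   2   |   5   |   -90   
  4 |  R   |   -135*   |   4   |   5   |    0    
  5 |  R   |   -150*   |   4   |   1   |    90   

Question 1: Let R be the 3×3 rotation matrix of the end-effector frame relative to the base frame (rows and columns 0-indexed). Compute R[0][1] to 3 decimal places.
End-effector y-axis (col 1 of R) = (0.5000,0.8660,0.0000)
R[0][1] = 0.5000

0.500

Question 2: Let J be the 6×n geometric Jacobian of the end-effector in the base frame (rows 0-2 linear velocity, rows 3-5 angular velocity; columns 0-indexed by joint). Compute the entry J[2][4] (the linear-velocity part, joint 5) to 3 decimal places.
axis z_4 = (0.5000,0.8660,0.0000); lever o_n−o_4 = (1.1635,3.9471,-0.2588)
cross product → J_v[:, 4] = (-0.2241,0.1294,0.9659)
J_ω[:, 4] = z_4
entry J[2][4] = 0.9659

0.966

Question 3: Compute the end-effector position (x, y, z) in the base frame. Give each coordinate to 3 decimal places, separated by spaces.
13.921 6.974 -0.723

after link 1: o_1 = (3.4641, -2.0000, 0.0000)
after link 2: o_2 = (5.9641, 2.3301, 1.0000)
after link 3: o_3 = (7.6962, 1.3301, -4.0000)
after link 4: o_4 = (12.7580, 3.0265, -0.4645)
after link 5: o_5 = (13.9215, 6.9735, -0.7233)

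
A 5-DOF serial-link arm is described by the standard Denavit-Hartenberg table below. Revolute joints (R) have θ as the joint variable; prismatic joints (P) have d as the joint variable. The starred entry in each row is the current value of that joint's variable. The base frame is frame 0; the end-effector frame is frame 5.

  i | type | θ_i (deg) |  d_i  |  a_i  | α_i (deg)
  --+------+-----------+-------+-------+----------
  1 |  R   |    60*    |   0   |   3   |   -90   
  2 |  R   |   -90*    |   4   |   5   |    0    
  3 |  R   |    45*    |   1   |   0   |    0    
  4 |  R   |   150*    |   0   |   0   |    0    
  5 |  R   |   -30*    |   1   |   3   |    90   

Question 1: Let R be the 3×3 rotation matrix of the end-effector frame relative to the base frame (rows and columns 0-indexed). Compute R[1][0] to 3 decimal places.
0.224

End-effector x-axis (col 0 of R) = (0.1294,0.2241,-0.9659)
R[1][0] = 0.2241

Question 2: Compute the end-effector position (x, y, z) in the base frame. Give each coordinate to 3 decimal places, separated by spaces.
after link 1: o_1 = (1.5000, 2.5981, 0.0000)
after link 2: o_2 = (-1.9641, 4.5981, 5.0000)
after link 3: o_3 = (-2.8301, 5.0981, 5.0000)
after link 4: o_4 = (-2.8301, 5.0981, 5.0000)
after link 5: o_5 = (-3.3079, 6.2705, 2.1022)

-3.308 6.271 2.102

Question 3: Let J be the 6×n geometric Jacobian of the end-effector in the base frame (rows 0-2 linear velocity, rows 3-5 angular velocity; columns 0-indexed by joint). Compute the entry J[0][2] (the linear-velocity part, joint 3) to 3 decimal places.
axis z_2 = (-0.8660,0.5000,0.0000); lever o_n−o_2 = (-1.3438,1.6724,-2.8978)
cross product → J_v[:, 2] = (-1.4489,-2.5095,-0.7765)
J_ω[:, 2] = z_2
entry J[0][2] = -1.4489

-1.449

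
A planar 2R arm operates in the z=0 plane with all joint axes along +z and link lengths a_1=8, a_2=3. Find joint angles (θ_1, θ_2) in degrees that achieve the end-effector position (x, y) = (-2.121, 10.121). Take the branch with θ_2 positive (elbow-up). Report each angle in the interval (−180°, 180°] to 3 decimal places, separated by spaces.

89.995 45.013

cos θ_2 = (106.9333−8²−3²)/(2·8·3) = 0.7069; θ_2 = 45.0132° (elbow-up)
β = atan2(10.1210,-2.1210) = 101.8359°; ψ = atan2(2.1218,10.1208) = 11.8405°
θ_1 = β − ψ = 89.9954°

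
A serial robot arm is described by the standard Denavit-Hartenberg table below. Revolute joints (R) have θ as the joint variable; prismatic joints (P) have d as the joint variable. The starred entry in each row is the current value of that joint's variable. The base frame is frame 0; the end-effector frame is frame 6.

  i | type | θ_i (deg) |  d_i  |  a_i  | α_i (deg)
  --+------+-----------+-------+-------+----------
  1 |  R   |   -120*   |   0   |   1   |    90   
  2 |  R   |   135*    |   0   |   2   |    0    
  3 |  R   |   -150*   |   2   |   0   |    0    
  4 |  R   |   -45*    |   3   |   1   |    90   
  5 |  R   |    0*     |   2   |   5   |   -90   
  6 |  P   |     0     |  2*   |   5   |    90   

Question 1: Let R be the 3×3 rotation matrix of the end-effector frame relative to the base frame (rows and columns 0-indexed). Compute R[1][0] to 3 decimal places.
End-effector x-axis (col 0 of R) = (-0.2500,-0.4330,-0.8660)
R[1][0] = -0.4330

-0.433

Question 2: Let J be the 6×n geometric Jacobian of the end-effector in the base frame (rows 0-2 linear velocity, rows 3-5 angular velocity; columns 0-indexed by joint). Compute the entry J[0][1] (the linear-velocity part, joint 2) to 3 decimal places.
-4.556

axis z_1 = (-0.8660,0.5000,0.0000); lever o_n−o_1 = (-7.2390,1.4616,-9.1121)
cross product → J_v[:, 1] = (-4.5560,-7.8913,2.3537)
J_ω[:, 1] = z_1
entry J[0][1] = -4.5560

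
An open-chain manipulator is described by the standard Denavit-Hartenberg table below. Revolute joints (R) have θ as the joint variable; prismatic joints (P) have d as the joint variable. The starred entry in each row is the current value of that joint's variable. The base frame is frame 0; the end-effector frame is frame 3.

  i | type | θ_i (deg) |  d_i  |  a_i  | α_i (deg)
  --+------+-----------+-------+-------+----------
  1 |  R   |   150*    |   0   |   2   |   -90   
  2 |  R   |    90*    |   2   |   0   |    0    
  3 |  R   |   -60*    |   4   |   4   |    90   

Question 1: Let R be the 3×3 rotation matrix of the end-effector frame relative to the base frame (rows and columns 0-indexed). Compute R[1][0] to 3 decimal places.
0.433

End-effector x-axis (col 0 of R) = (-0.7500,0.4330,-0.5000)
R[1][0] = 0.4330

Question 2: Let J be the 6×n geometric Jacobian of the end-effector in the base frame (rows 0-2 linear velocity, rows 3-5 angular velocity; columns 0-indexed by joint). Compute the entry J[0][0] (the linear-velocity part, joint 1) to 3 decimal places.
axis z_0 = ẑ; lever o_n−o_0 = (-7.7321,-2.4641,-2.0000)
cross product → J_v[:, 0] = (2.4641,-7.7321,0.0000)
J_ω[:, 0] = z_0
entry J[0][0] = 2.4641

2.464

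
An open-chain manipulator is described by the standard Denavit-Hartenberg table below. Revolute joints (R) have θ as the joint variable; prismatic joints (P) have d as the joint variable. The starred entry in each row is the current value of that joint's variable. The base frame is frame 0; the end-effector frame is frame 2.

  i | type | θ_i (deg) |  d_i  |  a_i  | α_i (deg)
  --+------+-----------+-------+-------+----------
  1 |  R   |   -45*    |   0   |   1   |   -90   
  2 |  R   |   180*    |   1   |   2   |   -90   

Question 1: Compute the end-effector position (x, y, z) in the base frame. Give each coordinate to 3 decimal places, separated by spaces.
after link 1: o_1 = (0.7071, -0.7071, 0.0000)
after link 2: o_2 = (-0.0000, 1.4142, -0.0000)

-0.000 1.414 -0.000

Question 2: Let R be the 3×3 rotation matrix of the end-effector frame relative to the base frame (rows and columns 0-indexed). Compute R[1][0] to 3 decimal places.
0.707

End-effector x-axis (col 0 of R) = (-0.7071,0.7071,-0.0000)
R[1][0] = 0.7071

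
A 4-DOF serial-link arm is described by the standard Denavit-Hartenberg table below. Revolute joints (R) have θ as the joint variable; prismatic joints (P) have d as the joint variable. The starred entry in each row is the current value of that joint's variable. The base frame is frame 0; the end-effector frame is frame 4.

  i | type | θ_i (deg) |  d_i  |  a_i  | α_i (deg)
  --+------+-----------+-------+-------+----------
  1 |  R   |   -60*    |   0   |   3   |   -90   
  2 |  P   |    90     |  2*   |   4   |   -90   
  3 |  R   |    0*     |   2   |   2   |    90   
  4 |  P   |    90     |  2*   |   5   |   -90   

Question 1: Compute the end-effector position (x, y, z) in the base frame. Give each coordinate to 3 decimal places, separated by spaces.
after link 1: o_1 = (1.5000, -2.5981, 0.0000)
after link 2: o_2 = (3.2321, -1.5981, -4.0000)
after link 3: o_3 = (2.2321, 0.1340, -6.0000)
after link 4: o_4 = (1.4641, 5.4641, -6.0000)

1.464 5.464 -6.000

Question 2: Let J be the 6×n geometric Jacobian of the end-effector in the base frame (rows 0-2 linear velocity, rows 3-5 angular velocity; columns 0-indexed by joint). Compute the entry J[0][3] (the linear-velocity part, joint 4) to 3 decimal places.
prismatic axis z_3 = (0.8660,0.5000,0.0000)
J_v[:, 3] = z_3; J_ω[:, 3] = (0,0,0)
entry J[0][3] = 0.8660

0.866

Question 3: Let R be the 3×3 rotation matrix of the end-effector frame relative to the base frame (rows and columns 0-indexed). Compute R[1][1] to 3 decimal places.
-0.500

End-effector y-axis (col 1 of R) = (-0.8660,-0.5000,-0.0000)
R[1][1] = -0.5000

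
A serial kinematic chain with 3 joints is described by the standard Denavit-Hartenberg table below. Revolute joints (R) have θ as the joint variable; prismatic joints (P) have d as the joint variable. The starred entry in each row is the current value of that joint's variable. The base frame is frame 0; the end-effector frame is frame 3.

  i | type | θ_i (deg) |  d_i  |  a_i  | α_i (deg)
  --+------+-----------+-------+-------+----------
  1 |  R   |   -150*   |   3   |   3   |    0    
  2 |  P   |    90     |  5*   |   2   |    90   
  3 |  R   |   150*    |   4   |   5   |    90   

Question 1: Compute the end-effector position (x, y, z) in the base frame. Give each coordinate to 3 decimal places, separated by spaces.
after link 1: o_1 = (-2.5981, -1.5000, 3.0000)
after link 2: o_2 = (-1.5981, -3.2321, 8.0000)
after link 3: o_3 = (-7.2272, -1.4821, 10.5000)

-7.227 -1.482 10.500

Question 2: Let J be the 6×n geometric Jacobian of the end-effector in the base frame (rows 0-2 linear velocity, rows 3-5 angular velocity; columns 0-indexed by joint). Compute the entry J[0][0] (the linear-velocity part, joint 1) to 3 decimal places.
1.482

axis z_0 = ẑ; lever o_n−o_0 = (-7.2272,-1.4821,10.5000)
cross product → J_v[:, 0] = (1.4821,-7.2272,0.0000)
J_ω[:, 0] = z_0
entry J[0][0] = 1.4821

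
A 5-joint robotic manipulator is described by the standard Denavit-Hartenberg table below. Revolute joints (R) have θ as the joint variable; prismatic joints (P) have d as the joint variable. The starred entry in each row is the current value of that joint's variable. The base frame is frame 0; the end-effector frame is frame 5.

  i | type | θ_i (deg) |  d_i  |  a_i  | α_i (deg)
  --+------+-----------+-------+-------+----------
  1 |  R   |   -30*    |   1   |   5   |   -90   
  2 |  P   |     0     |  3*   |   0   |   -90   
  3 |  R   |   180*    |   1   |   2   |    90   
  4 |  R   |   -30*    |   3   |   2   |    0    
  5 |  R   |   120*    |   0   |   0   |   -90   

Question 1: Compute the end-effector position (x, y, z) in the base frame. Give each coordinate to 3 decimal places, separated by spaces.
after link 1: o_1 = (4.3301, -2.5000, 1.0000)
after link 2: o_2 = (5.8301, 0.0981, 1.0000)
after link 3: o_3 = (4.0981, 1.0981, 0.0000)
after link 4: o_4 = (1.0981, -0.6340, 1.0000)
after link 5: o_5 = (1.0981, -0.6340, 1.0000)

1.098 -0.634 1.000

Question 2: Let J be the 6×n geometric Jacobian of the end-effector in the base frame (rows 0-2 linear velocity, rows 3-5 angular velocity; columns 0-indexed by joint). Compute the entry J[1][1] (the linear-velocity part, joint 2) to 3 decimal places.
prismatic axis z_1 = (0.5000,0.8660,0.0000)
J_v[:, 1] = z_1; J_ω[:, 1] = (0,0,0)
entry J[1][1] = 0.8660

0.866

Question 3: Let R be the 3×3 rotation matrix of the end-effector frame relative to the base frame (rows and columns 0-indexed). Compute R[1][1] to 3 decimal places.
End-effector y-axis (col 1 of R) = (0.5000,0.8660,0.0000)
R[1][1] = 0.8660

0.866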